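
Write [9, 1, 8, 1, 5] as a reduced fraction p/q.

584/59

Fold from the inside: start with 5/1.
  1 + 1/5 = 6/5
  8 + 5/6 = 53/6
  1 + 6/53 = 59/53
  9 + 53/59 = 584/59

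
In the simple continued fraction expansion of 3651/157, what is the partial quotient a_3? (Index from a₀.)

12

3651 = 23·157 + 40   →  a_0 = 23
157 = 3·40 + 37   →  a_1 = 3
40 = 1·37 + 3   →  a_2 = 1
37 = 12·3 + 1   →  a_3 = 12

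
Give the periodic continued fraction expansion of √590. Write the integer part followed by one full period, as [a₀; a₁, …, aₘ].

[24; 3, 2, 4, 2, 3, 48]

a₀ = ⌊√590⌋ = 24.
With m₀=0, d₀=1 and mₖ₊₁ = dₖaₖ − mₖ, dₖ₊₁ = (n − mₖ₊₁²)/dₖ, aₖ₊₁ = ⌊(a₀+mₖ₊₁)/dₖ₊₁⌋:
  k=1: m=24, d=14, a=3
  k=2: m=18, d=19, a=2
  k=3: m=20, d=10, a=4
  k=4: m=20, d=19, a=2
  k=5: m=18, d=14, a=3
  k=6: m=24, d=1, a=48
d=1 and a=2a₀=48 at k=6, so the next step gives (m, d) = (24, 14) again — its k=1 value — and the period has length 6.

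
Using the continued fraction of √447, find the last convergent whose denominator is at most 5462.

43807/2072

√447 = [21; 7, 42, …] (period length 2).
Convergents:
  p_0/q_0 = 21/1
  p_1/q_1 = 148/7
  p_2/q_2 = 6237/295
  p_3/q_3 = 43807/2072
  p_4/q_4 = 1846131/87319
q_3 = 2072 ≤ 5462 < 87319 = q_4, so the answer is 43807/2072.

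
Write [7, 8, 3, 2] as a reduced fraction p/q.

413/58

Using pₖ = aₖpₖ₋₁ + pₖ₋₂ and qₖ = aₖqₖ₋₁ + qₖ₋₂:
  k=0: a=7, p=7, q=1
  k=1: a=8, p=57, q=8
  k=2: a=3, p=178, q=25
  k=3: a=2, p=413, q=58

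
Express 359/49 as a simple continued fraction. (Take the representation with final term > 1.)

[7; 3, 16]

359 = 7·49 + 16
49 = 3·16 + 1
16 = 16·1 + 0  (stop)
So 359/49 = [7; 3, 16].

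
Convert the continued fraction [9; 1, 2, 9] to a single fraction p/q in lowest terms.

271/28

Using pₖ = aₖpₖ₋₁ + pₖ₋₂ and qₖ = aₖqₖ₋₁ + qₖ₋₂:
  k=0: a=9, p=9, q=1
  k=1: a=1, p=10, q=1
  k=2: a=2, p=29, q=3
  k=3: a=9, p=271, q=28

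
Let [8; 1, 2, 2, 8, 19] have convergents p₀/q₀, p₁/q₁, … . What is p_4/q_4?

Using pₖ = aₖpₖ₋₁ + pₖ₋₂, qₖ = aₖqₖ₋₁ + qₖ₋₂ (with p₋₁=1, p₋₂=0, q₋₁=0, q₋₂=1):
  k=0: a=8, p=8, q=1
  k=1: a=1, p=9, q=1
  k=2: a=2, p=26, q=3
  k=3: a=2, p=61, q=7
  k=4: a=8, p=514, q=59

514/59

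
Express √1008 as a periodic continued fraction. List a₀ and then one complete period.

[31; 1, 2, 1, 62]

a₀ = ⌊√1008⌋ = 31.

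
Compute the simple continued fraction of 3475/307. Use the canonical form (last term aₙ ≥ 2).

3475 = 11*307 + 98
307 = 3*98 + 13
98 = 7*13 + 7
13 = 1*7 + 6
7 = 1*6 + 1
6 = 6*1 + 0  (stop)
So 3475/307 = [11; 3, 7, 1, 1, 6].

[11; 3, 7, 1, 1, 6]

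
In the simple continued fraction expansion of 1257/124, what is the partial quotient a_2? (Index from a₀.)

3

1257 = 10·124 + 17   →  a_0 = 10
124 = 7·17 + 5   →  a_1 = 7
17 = 3·5 + 2   →  a_2 = 3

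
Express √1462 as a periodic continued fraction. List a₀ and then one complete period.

a₀ = ⌊√1462⌋ = 38.
With m₀=0, d₀=1 and mₖ₊₁ = dₖaₖ − mₖ, dₖ₊₁ = (n − mₖ₊₁²)/dₖ, aₖ₊₁ = ⌊(a₀+mₖ₊₁)/dₖ₊₁⌋:
  k=1: m=38, d=18, a=4
  k=2: m=34, d=17, a=4
  k=3: m=34, d=18, a=4
  k=4: m=38, d=1, a=76
d=1 and a=2a₀=76 at k=4, so the next step gives (m, d) = (38, 18) again — its k=1 value — and the period has length 4.

[38; 4, 4, 4, 76]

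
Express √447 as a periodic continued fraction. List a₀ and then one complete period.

[21; 7, 42]

a₀ = ⌊√447⌋ = 21.
With m₀=0, d₀=1 and mₖ₊₁ = dₖaₖ − mₖ, dₖ₊₁ = (n − mₖ₊₁²)/dₖ, aₖ₊₁ = ⌊(a₀+mₖ₊₁)/dₖ₊₁⌋:
  k=1: m=21, d=6, a=7
  k=2: m=21, d=1, a=42
d=1 and a=2a₀=42 at k=2, so the next step gives (m, d) = (21, 6) again — its k=1 value — and the period has length 2.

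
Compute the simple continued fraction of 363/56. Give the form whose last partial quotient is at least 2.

[6; 2, 13, 2]

363 = 6·56 + 27
56 = 2·27 + 2
27 = 13·2 + 1
2 = 2·1 + 0  (stop)
So 363/56 = [6; 2, 13, 2].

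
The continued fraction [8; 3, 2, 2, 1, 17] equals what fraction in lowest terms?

Fold from the inside: start with 17/1.
  1 + 1/17 = 18/17
  2 + 17/18 = 53/18
  2 + 18/53 = 124/53
  3 + 53/124 = 425/124
  8 + 124/425 = 3524/425

3524/425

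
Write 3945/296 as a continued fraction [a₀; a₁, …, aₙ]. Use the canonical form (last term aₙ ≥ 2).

3945 = 13×296 + 97
296 = 3×97 + 5
97 = 19×5 + 2
5 = 2×2 + 1
2 = 2×1 + 0  (stop)
So 3945/296 = [13; 3, 19, 2, 2].

[13; 3, 19, 2, 2]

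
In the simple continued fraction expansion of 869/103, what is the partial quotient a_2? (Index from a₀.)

869 = 8·103 + 45   →  a_0 = 8
103 = 2·45 + 13   →  a_1 = 2
45 = 3·13 + 6   →  a_2 = 3

3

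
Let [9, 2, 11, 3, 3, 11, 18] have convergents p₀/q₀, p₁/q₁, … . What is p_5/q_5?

Using pₖ = aₖpₖ₋₁ + pₖ₋₂, qₖ = aₖqₖ₋₁ + qₖ₋₂ (with p₋₁=1, p₋₂=0, q₋₁=0, q₋₂=1):
  k=0: a=9, p=9, q=1
  k=1: a=2, p=19, q=2
  k=2: a=11, p=218, q=23
  k=3: a=3, p=673, q=71
  k=4: a=3, p=2237, q=236
  k=5: a=11, p=25280, q=2667

25280/2667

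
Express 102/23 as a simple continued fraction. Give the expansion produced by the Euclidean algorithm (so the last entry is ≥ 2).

[4; 2, 3, 3]

102 = 4·23 + 10
23 = 2·10 + 3
10 = 3·3 + 1
3 = 3·1 + 0  (stop)
So 102/23 = [4; 2, 3, 3].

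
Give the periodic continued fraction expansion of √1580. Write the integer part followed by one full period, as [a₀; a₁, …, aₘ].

a₀ = ⌊√1580⌋ = 39.

[39; 1, 2, 1, 78]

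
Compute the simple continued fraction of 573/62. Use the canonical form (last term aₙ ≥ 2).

[9; 4, 7, 2]

573 = 9×62 + 15
62 = 4×15 + 2
15 = 7×2 + 1
2 = 2×1 + 0  (stop)
So 573/62 = [9; 4, 7, 2].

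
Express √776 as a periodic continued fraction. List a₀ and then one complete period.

[27; 1, 5, 1, 54]

a₀ = ⌊√776⌋ = 27.
With m₀=0, d₀=1 and mₖ₊₁ = dₖaₖ − mₖ, dₖ₊₁ = (n − mₖ₊₁²)/dₖ, aₖ₊₁ = ⌊(a₀+mₖ₊₁)/dₖ₊₁⌋:
  k=1: m=27, d=47, a=1
  k=2: m=20, d=8, a=5
  k=3: m=20, d=47, a=1
  k=4: m=27, d=1, a=54
d=1 and a=2a₀=54 at k=4, so the next step gives (m, d) = (27, 47) again — its k=1 value — and the period has length 4.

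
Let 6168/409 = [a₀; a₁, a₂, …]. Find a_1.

12

6168 = 15·409 + 33   →  a_0 = 15
409 = 12·33 + 13   →  a_1 = 12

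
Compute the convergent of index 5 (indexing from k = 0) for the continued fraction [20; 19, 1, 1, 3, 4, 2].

Using pₖ = aₖpₖ₋₁ + pₖ₋₂, qₖ = aₖqₖ₋₁ + qₖ₋₂ (with p₋₁=1, p₋₂=0, q₋₁=0, q₋₂=1):
  k=0: a=20, p=20, q=1
  k=1: a=19, p=381, q=19
  k=2: a=1, p=401, q=20
  k=3: a=1, p=782, q=39
  k=4: a=3, p=2747, q=137
  k=5: a=4, p=11770, q=587

11770/587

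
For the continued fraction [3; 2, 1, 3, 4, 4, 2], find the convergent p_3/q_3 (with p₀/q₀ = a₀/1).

37/11

Using pₖ = aₖpₖ₋₁ + pₖ₋₂, qₖ = aₖqₖ₋₁ + qₖ₋₂ (with p₋₁=1, p₋₂=0, q₋₁=0, q₋₂=1):
  k=0: a=3, p=3, q=1
  k=1: a=2, p=7, q=2
  k=2: a=1, p=10, q=3
  k=3: a=3, p=37, q=11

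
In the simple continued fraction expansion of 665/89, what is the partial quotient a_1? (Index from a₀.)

2

665 = 7·89 + 42   →  a_0 = 7
89 = 2·42 + 5   →  a_1 = 2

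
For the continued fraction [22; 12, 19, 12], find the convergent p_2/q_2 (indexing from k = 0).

Using pₖ = aₖpₖ₋₁ + pₖ₋₂, qₖ = aₖqₖ₋₁ + qₖ₋₂ (with p₋₁=1, p₋₂=0, q₋₁=0, q₋₂=1):
  k=0: a=22, p=22, q=1
  k=1: a=12, p=265, q=12
  k=2: a=19, p=5057, q=229

5057/229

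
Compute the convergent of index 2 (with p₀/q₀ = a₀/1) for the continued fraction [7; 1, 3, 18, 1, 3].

31/4

Using pₖ = aₖpₖ₋₁ + pₖ₋₂, qₖ = aₖqₖ₋₁ + qₖ₋₂ (with p₋₁=1, p₋₂=0, q₋₁=0, q₋₂=1):
  k=0: a=7, p=7, q=1
  k=1: a=1, p=8, q=1
  k=2: a=3, p=31, q=4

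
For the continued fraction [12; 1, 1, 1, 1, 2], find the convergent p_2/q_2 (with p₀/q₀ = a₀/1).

25/2

Using pₖ = aₖpₖ₋₁ + pₖ₋₂, qₖ = aₖqₖ₋₁ + qₖ₋₂ (with p₋₁=1, p₋₂=0, q₋₁=0, q₋₂=1):
  k=0: a=12, p=12, q=1
  k=1: a=1, p=13, q=1
  k=2: a=1, p=25, q=2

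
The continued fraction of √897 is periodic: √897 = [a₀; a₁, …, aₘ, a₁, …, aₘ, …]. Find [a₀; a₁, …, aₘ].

a₀ = ⌊√897⌋ = 29.
With m₀=0, d₀=1 and mₖ₊₁ = dₖaₖ − mₖ, dₖ₊₁ = (n − mₖ₊₁²)/dₖ, aₖ₊₁ = ⌊(a₀+mₖ₊₁)/dₖ₊₁⌋:
  k=1: m=29, d=56, a=1
  k=2: m=27, d=3, a=18
  k=3: m=27, d=56, a=1
  k=4: m=29, d=1, a=58
d=1 and a=2a₀=58 at k=4, so the next step gives (m, d) = (29, 56) again — its k=1 value — and the period has length 4.

[29; 1, 18, 1, 58]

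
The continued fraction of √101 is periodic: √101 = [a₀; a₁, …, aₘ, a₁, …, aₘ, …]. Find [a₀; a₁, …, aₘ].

a₀ = ⌊√101⌋ = 10.
With m₀=0, d₀=1 and mₖ₊₁ = dₖaₖ − mₖ, dₖ₊₁ = (n − mₖ₊₁²)/dₖ, aₖ₊₁ = ⌊(a₀+mₖ₊₁)/dₖ₊₁⌋:
  k=1: m=10, d=1, a=20
d=1 and a=2a₀=20 at k=1, so the next step gives (m, d) = (10, 1) again — its k=1 value — and the period has length 1.

[10; 20]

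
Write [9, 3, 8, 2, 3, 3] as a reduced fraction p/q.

5639/605

Fold from the inside: start with 3/1.
  3 + 1/3 = 10/3
  2 + 3/10 = 23/10
  8 + 10/23 = 194/23
  3 + 23/194 = 605/194
  9 + 194/605 = 5639/605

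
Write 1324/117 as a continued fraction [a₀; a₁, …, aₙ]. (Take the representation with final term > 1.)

1324 = 11×117 + 37
117 = 3×37 + 6
37 = 6×6 + 1
6 = 6×1 + 0  (stop)
So 1324/117 = [11; 3, 6, 6].

[11; 3, 6, 6]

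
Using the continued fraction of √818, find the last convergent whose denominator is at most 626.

16331/571

√818 = [28; 1, 1, 1, 1, 56, …] (period length 5).
Convergents:
  p_0/q_0 = 28/1
  p_1/q_1 = 29/1
  p_2/q_2 = 57/2
  p_3/q_3 = 86/3
  p_4/q_4 = 143/5
  p_5/q_5 = 8094/283
  p_6/q_6 = 8237/288
  p_7/q_7 = 16331/571
  p_8/q_8 = 24568/859
q_7 = 571 ≤ 626 < 859 = q_8, so the answer is 16331/571.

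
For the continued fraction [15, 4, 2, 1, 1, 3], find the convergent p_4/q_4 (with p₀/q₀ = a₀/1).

335/22

Using pₖ = aₖpₖ₋₁ + pₖ₋₂, qₖ = aₖqₖ₋₁ + qₖ₋₂ (with p₋₁=1, p₋₂=0, q₋₁=0, q₋₂=1):
  k=0: a=15, p=15, q=1
  k=1: a=4, p=61, q=4
  k=2: a=2, p=137, q=9
  k=3: a=1, p=198, q=13
  k=4: a=1, p=335, q=22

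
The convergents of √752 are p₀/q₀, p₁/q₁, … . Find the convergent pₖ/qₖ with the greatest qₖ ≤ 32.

713/26

√752 = [27; 2, 2, 1, 2, 1, 2, 2, 54, …] (period length 8).
Convergents:
  p_0/q_0 = 27/1
  p_1/q_1 = 55/2
  p_2/q_2 = 137/5
  p_3/q_3 = 192/7
  p_4/q_4 = 521/19
  p_5/q_5 = 713/26
  p_6/q_6 = 1947/71
q_5 = 26 ≤ 32 < 71 = q_6, so the answer is 713/26.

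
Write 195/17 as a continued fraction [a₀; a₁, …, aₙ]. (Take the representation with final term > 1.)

195 = 11·17 + 8
17 = 2·8 + 1
8 = 8·1 + 0  (stop)
So 195/17 = [11; 2, 8].

[11; 2, 8]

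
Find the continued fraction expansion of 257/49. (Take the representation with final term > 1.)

257 = 5·49 + 12
49 = 4·12 + 1
12 = 12·1 + 0  (stop)
So 257/49 = [5; 4, 12].

[5; 4, 12]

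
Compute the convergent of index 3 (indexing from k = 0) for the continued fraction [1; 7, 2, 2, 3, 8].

Using pₖ = aₖpₖ₋₁ + pₖ₋₂, qₖ = aₖqₖ₋₁ + qₖ₋₂ (with p₋₁=1, p₋₂=0, q₋₁=0, q₋₂=1):
  k=0: a=1, p=1, q=1
  k=1: a=7, p=8, q=7
  k=2: a=2, p=17, q=15
  k=3: a=2, p=42, q=37

42/37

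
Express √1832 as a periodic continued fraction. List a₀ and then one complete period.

a₀ = ⌊√1832⌋ = 42.

[42; 1, 4, 21, 4, 1, 84]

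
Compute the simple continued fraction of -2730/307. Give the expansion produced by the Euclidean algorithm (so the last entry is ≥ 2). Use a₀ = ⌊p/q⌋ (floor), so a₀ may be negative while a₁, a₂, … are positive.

[-9; 9, 3, 3, 3]

-2730 = -9*307 + 33
307 = 9*33 + 10
33 = 3*10 + 3
10 = 3*3 + 1
3 = 3*1 + 0  (stop)
So -2730/307 = [-9; 9, 3, 3, 3].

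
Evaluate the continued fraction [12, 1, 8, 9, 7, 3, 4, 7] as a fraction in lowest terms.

Fold from the inside: start with 7/1.
  4 + 1/7 = 29/7
  3 + 7/29 = 94/29
  7 + 29/94 = 687/94
  9 + 94/687 = 6277/687
  8 + 687/6277 = 50903/6277
  1 + 6277/50903 = 57180/50903
  12 + 50903/57180 = 737063/57180

737063/57180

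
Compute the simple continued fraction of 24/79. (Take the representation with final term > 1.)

24 = 0*79 + 24
79 = 3*24 + 7
24 = 3*7 + 3
7 = 2*3 + 1
3 = 3*1 + 0  (stop)
So 24/79 = [0; 3, 3, 2, 3].

[0; 3, 3, 2, 3]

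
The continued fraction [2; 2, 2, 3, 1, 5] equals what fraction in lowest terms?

Using pₖ = aₖpₖ₋₁ + pₖ₋₂ and qₖ = aₖqₖ₋₁ + qₖ₋₂:
  k=0: a=2, p=2, q=1
  k=1: a=2, p=5, q=2
  k=2: a=2, p=12, q=5
  k=3: a=3, p=41, q=17
  k=4: a=1, p=53, q=22
  k=5: a=5, p=306, q=127

306/127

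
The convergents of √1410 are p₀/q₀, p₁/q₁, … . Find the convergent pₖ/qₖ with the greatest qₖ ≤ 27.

√1410 = [37; 1, 1, 4, 1, 1, 74, …] (period length 6).
Convergents:
  p_0/q_0 = 37/1
  p_1/q_1 = 38/1
  p_2/q_2 = 75/2
  p_3/q_3 = 338/9
  p_4/q_4 = 413/11
  p_5/q_5 = 751/20
  p_6/q_6 = 55987/1491
q_5 = 20 ≤ 27 < 1491 = q_6, so the answer is 751/20.

751/20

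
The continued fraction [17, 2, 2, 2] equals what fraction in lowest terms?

Using pₖ = aₖpₖ₋₁ + pₖ₋₂ and qₖ = aₖqₖ₋₁ + qₖ₋₂:
  k=0: a=17, p=17, q=1
  k=1: a=2, p=35, q=2
  k=2: a=2, p=87, q=5
  k=3: a=2, p=209, q=12

209/12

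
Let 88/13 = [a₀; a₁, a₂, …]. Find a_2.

88 = 6·13 + 10   →  a_0 = 6
13 = 1·10 + 3   →  a_1 = 1
10 = 3·3 + 1   →  a_2 = 3

3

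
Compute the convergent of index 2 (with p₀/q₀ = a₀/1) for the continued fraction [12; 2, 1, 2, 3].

Using pₖ = aₖpₖ₋₁ + pₖ₋₂, qₖ = aₖqₖ₋₁ + qₖ₋₂ (with p₋₁=1, p₋₂=0, q₋₁=0, q₋₂=1):
  k=0: a=12, p=12, q=1
  k=1: a=2, p=25, q=2
  k=2: a=1, p=37, q=3

37/3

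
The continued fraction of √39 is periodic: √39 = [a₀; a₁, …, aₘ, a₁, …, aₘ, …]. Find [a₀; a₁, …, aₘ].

a₀ = ⌊√39⌋ = 6.
With m₀=0, d₀=1 and mₖ₊₁ = dₖaₖ − mₖ, dₖ₊₁ = (n − mₖ₊₁²)/dₖ, aₖ₊₁ = ⌊(a₀+mₖ₊₁)/dₖ₊₁⌋:
  k=1: m=6, d=3, a=4
  k=2: m=6, d=1, a=12
d=1 and a=2a₀=12 at k=2, so the next step gives (m, d) = (6, 3) again — its k=1 value — and the period has length 2.

[6; 4, 12]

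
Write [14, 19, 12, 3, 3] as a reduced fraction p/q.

32981/2347

Using pₖ = aₖpₖ₋₁ + pₖ₋₂ and qₖ = aₖqₖ₋₁ + qₖ₋₂:
  k=0: a=14, p=14, q=1
  k=1: a=19, p=267, q=19
  k=2: a=12, p=3218, q=229
  k=3: a=3, p=9921, q=706
  k=4: a=3, p=32981, q=2347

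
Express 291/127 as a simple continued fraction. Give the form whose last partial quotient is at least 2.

[2; 3, 2, 3, 5]

291 = 2*127 + 37
127 = 3*37 + 16
37 = 2*16 + 5
16 = 3*5 + 1
5 = 5*1 + 0  (stop)
So 291/127 = [2; 3, 2, 3, 5].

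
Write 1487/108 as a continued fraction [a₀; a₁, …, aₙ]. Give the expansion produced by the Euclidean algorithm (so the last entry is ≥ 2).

[13; 1, 3, 3, 8]

1487 = 13·108 + 83
108 = 1·83 + 25
83 = 3·25 + 8
25 = 3·8 + 1
8 = 8·1 + 0  (stop)
So 1487/108 = [13; 1, 3, 3, 8].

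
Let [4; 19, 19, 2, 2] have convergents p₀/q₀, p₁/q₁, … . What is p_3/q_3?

3011/743

Using pₖ = aₖpₖ₋₁ + pₖ₋₂, qₖ = aₖqₖ₋₁ + qₖ₋₂ (with p₋₁=1, p₋₂=0, q₋₁=0, q₋₂=1):
  k=0: a=4, p=4, q=1
  k=1: a=19, p=77, q=19
  k=2: a=19, p=1467, q=362
  k=3: a=2, p=3011, q=743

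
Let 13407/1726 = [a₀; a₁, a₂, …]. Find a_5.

2

13407 = 7·1726 + 1325   →  a_0 = 7
1726 = 1·1325 + 401   →  a_1 = 1
1325 = 3·401 + 122   →  a_2 = 3
401 = 3·122 + 35   →  a_3 = 3
122 = 3·35 + 17   →  a_4 = 3
35 = 2·17 + 1   →  a_5 = 2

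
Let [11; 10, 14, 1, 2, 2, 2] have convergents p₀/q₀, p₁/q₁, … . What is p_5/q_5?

11510/1037

Using pₖ = aₖpₖ₋₁ + pₖ₋₂, qₖ = aₖqₖ₋₁ + qₖ₋₂ (with p₋₁=1, p₋₂=0, q₋₁=0, q₋₂=1):
  k=0: a=11, p=11, q=1
  k=1: a=10, p=111, q=10
  k=2: a=14, p=1565, q=141
  k=3: a=1, p=1676, q=151
  k=4: a=2, p=4917, q=443
  k=5: a=2, p=11510, q=1037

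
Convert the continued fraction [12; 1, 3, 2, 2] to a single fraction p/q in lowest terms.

Fold from the inside: start with 2/1.
  2 + 1/2 = 5/2
  3 + 2/5 = 17/5
  1 + 5/17 = 22/17
  12 + 17/22 = 281/22

281/22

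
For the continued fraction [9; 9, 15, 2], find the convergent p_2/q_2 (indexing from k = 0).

1239/136

Using pₖ = aₖpₖ₋₁ + pₖ₋₂, qₖ = aₖqₖ₋₁ + qₖ₋₂ (with p₋₁=1, p₋₂=0, q₋₁=0, q₋₂=1):
  k=0: a=9, p=9, q=1
  k=1: a=9, p=82, q=9
  k=2: a=15, p=1239, q=136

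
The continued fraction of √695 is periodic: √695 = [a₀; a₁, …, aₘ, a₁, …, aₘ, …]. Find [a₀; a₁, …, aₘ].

[26; 2, 1, 3, 10, 3, 1, 2, 52]

a₀ = ⌊√695⌋ = 26.
With m₀=0, d₀=1 and mₖ₊₁ = dₖaₖ − mₖ, dₖ₊₁ = (n − mₖ₊₁²)/dₖ, aₖ₊₁ = ⌊(a₀+mₖ₊₁)/dₖ₊₁⌋:
  k=1: m=26, d=19, a=2
  k=2: m=12, d=29, a=1
  k=3: m=17, d=14, a=3
  k=4: m=25, d=5, a=10
  k=5: m=25, d=14, a=3
  k=6: m=17, d=29, a=1
  k=7: m=12, d=19, a=2
  k=8: m=26, d=1, a=52
d=1 and a=2a₀=52 at k=8, so the next step gives (m, d) = (26, 19) again — its k=1 value — and the period has length 8.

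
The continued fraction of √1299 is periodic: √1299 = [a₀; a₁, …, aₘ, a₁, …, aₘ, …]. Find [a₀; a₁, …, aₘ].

a₀ = ⌊√1299⌋ = 36.
With m₀=0, d₀=1 and mₖ₊₁ = dₖaₖ − mₖ, dₖ₊₁ = (n − mₖ₊₁²)/dₖ, aₖ₊₁ = ⌊(a₀+mₖ₊₁)/dₖ₊₁⌋:
  k=1: m=36, d=3, a=24
  k=2: m=36, d=1, a=72
d=1 and a=2a₀=72 at k=2, so the next step gives (m, d) = (36, 3) again — its k=1 value — and the period has length 2.

[36; 24, 72]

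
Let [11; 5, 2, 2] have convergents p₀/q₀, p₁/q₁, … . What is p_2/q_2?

Using pₖ = aₖpₖ₋₁ + pₖ₋₂, qₖ = aₖqₖ₋₁ + qₖ₋₂ (with p₋₁=1, p₋₂=0, q₋₁=0, q₋₂=1):
  k=0: a=11, p=11, q=1
  k=1: a=5, p=56, q=5
  k=2: a=2, p=123, q=11

123/11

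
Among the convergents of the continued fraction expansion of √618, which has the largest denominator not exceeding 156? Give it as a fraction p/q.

√618 = [24; 1, 6, 8, 6, 1, 48, …] (period length 6).
Convergents:
  p_0/q_0 = 24/1
  p_1/q_1 = 25/1
  p_2/q_2 = 174/7
  p_3/q_3 = 1417/57
  p_4/q_4 = 8676/349
q_3 = 57 ≤ 156 < 349 = q_4, so the answer is 1417/57.

1417/57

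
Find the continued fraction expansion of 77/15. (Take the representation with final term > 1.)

[5; 7, 2]

77 = 5·15 + 2
15 = 7·2 + 1
2 = 2·1 + 0  (stop)
So 77/15 = [5; 7, 2].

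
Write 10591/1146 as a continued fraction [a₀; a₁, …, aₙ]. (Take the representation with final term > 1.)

[9; 4, 7, 3, 2, 5]

10591 = 9×1146 + 277
1146 = 4×277 + 38
277 = 7×38 + 11
38 = 3×11 + 5
11 = 2×5 + 1
5 = 5×1 + 0  (stop)
So 10591/1146 = [9; 4, 7, 3, 2, 5].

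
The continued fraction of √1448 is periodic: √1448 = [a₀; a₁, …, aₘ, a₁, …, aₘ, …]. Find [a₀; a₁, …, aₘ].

[38; 19, 76]

a₀ = ⌊√1448⌋ = 38.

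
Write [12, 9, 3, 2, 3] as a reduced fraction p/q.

2700/223

Fold from the inside: start with 3/1.
  2 + 1/3 = 7/3
  3 + 3/7 = 24/7
  9 + 7/24 = 223/24
  12 + 24/223 = 2700/223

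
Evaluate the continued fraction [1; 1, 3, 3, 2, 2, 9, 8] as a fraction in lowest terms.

Fold from the inside: start with 8/1.
  9 + 1/8 = 73/8
  2 + 8/73 = 154/73
  2 + 73/154 = 381/154
  3 + 154/381 = 1297/381
  3 + 381/1297 = 4272/1297
  1 + 1297/4272 = 5569/4272
  1 + 4272/5569 = 9841/5569

9841/5569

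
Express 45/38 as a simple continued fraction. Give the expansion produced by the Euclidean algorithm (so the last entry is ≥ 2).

[1; 5, 2, 3]

45 = 1*38 + 7
38 = 5*7 + 3
7 = 2*3 + 1
3 = 3*1 + 0  (stop)
So 45/38 = [1; 5, 2, 3].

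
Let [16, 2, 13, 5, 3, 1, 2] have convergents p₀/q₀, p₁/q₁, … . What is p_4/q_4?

7219/438

Using pₖ = aₖpₖ₋₁ + pₖ₋₂, qₖ = aₖqₖ₋₁ + qₖ₋₂ (with p₋₁=1, p₋₂=0, q₋₁=0, q₋₂=1):
  k=0: a=16, p=16, q=1
  k=1: a=2, p=33, q=2
  k=2: a=13, p=445, q=27
  k=3: a=5, p=2258, q=137
  k=4: a=3, p=7219, q=438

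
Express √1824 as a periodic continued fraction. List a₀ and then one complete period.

a₀ = ⌊√1824⌋ = 42.
With m₀=0, d₀=1 and mₖ₊₁ = dₖaₖ − mₖ, dₖ₊₁ = (n − mₖ₊₁²)/dₖ, aₖ₊₁ = ⌊(a₀+mₖ₊₁)/dₖ₊₁⌋:
  k=1: m=42, d=60, a=1
  k=2: m=18, d=25, a=2
  k=3: m=32, d=32, a=2
  k=4: m=32, d=25, a=2
  k=5: m=18, d=60, a=1
  k=6: m=42, d=1, a=84
d=1 and a=2a₀=84 at k=6, so the next step gives (m, d) = (42, 60) again — its k=1 value — and the period has length 6.

[42; 1, 2, 2, 2, 1, 84]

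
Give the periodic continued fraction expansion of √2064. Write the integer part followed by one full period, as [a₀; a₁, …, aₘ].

a₀ = ⌊√2064⌋ = 45.
With m₀=0, d₀=1 and mₖ₊₁ = dₖaₖ − mₖ, dₖ₊₁ = (n − mₖ₊₁²)/dₖ, aₖ₊₁ = ⌊(a₀+mₖ₊₁)/dₖ₊₁⌋:
  k=1: m=45, d=39, a=2
  k=2: m=33, d=25, a=3
  k=3: m=42, d=12, a=7
  k=4: m=42, d=25, a=3
  k=5: m=33, d=39, a=2
  k=6: m=45, d=1, a=90
d=1 and a=2a₀=90 at k=6, so the next step gives (m, d) = (45, 39) again — its k=1 value — and the period has length 6.

[45; 2, 3, 7, 3, 2, 90]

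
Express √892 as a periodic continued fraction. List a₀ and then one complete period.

a₀ = ⌊√892⌋ = 29.
With m₀=0, d₀=1 and mₖ₊₁ = dₖaₖ − mₖ, dₖ₊₁ = (n − mₖ₊₁²)/dₖ, aₖ₊₁ = ⌊(a₀+mₖ₊₁)/dₖ₊₁⌋:
  k=1: m=29, d=51, a=1
  k=2: m=22, d=8, a=6
  k=3: m=26, d=27, a=2
  k=4: m=28, d=4, a=14
  k=5: m=28, d=27, a=2
  k=6: m=26, d=8, a=6
  k=7: m=22, d=51, a=1
  k=8: m=29, d=1, a=58
d=1 and a=2a₀=58 at k=8, so the next step gives (m, d) = (29, 51) again — its k=1 value — and the period has length 8.

[29; 1, 6, 2, 14, 2, 6, 1, 58]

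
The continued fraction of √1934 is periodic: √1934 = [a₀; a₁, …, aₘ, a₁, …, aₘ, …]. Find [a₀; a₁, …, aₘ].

[43; 1, 42, 1, 86]

a₀ = ⌊√1934⌋ = 43.
With m₀=0, d₀=1 and mₖ₊₁ = dₖaₖ − mₖ, dₖ₊₁ = (n − mₖ₊₁²)/dₖ, aₖ₊₁ = ⌊(a₀+mₖ₊₁)/dₖ₊₁⌋:
  k=1: m=43, d=85, a=1
  k=2: m=42, d=2, a=42
  k=3: m=42, d=85, a=1
  k=4: m=43, d=1, a=86
d=1 and a=2a₀=86 at k=4, so the next step gives (m, d) = (43, 85) again — its k=1 value — and the period has length 4.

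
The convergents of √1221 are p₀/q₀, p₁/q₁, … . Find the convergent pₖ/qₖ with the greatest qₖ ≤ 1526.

√1221 = [34; 1, 16, 2, 16, 1, 68, …] (period length 6).
Convergents:
  p_0/q_0 = 34/1
  p_1/q_1 = 35/1
  p_2/q_2 = 594/17
  p_3/q_3 = 1223/35
  p_4/q_4 = 20162/577
  p_5/q_5 = 21385/612
  p_6/q_6 = 1474342/42193
q_5 = 612 ≤ 1526 < 42193 = q_6, so the answer is 21385/612.

21385/612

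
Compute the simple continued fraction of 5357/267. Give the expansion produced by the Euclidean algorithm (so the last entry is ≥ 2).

[20; 15, 1, 2, 2, 2]

5357 = 20×267 + 17
267 = 15×17 + 12
17 = 1×12 + 5
12 = 2×5 + 2
5 = 2×2 + 1
2 = 2×1 + 0  (stop)
So 5357/267 = [20; 15, 1, 2, 2, 2].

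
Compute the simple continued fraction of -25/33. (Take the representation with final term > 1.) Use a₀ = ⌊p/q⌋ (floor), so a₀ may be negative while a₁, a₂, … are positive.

[-1; 4, 8]

-25 = -1*33 + 8
33 = 4*8 + 1
8 = 8*1 + 0  (stop)
So -25/33 = [-1; 4, 8].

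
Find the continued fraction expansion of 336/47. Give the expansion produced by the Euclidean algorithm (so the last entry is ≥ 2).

336 = 7*47 + 7
47 = 6*7 + 5
7 = 1*5 + 2
5 = 2*2 + 1
2 = 2*1 + 0  (stop)
So 336/47 = [7; 6, 1, 2, 2].

[7; 6, 1, 2, 2]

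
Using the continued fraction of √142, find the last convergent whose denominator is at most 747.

√142 = [11; 1, 10, 1, 22, …] (period length 4).
Convergents:
  p_0/q_0 = 11/1
  p_1/q_1 = 12/1
  p_2/q_2 = 131/11
  p_3/q_3 = 143/12
  p_4/q_4 = 3277/275
  p_5/q_5 = 3420/287
  p_6/q_6 = 37477/3145
q_5 = 287 ≤ 747 < 3145 = q_6, so the answer is 3420/287.

3420/287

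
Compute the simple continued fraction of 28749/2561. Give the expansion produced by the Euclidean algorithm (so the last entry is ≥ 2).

[11; 4, 2, 3, 8, 1, 8]

28749 = 11*2561 + 578
2561 = 4*578 + 249
578 = 2*249 + 80
249 = 3*80 + 9
80 = 8*9 + 8
9 = 1*8 + 1
8 = 8*1 + 0  (stop)
So 28749/2561 = [11; 4, 2, 3, 8, 1, 8].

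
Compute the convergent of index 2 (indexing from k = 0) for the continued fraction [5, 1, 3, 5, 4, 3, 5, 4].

Using pₖ = aₖpₖ₋₁ + pₖ₋₂, qₖ = aₖqₖ₋₁ + qₖ₋₂ (with p₋₁=1, p₋₂=0, q₋₁=0, q₋₂=1):
  k=0: a=5, p=5, q=1
  k=1: a=1, p=6, q=1
  k=2: a=3, p=23, q=4

23/4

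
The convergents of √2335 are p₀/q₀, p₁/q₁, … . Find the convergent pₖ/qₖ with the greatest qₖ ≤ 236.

4204/87

√2335 = [48; 3, 9, 3, 96, …] (period length 4).
Convergents:
  p_0/q_0 = 48/1
  p_1/q_1 = 145/3
  p_2/q_2 = 1353/28
  p_3/q_3 = 4204/87
  p_4/q_4 = 404937/8380
q_3 = 87 ≤ 236 < 8380 = q_4, so the answer is 4204/87.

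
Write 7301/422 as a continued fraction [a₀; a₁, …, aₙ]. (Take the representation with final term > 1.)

[17; 3, 3, 10, 4]

7301 = 17×422 + 127
422 = 3×127 + 41
127 = 3×41 + 4
41 = 10×4 + 1
4 = 4×1 + 0  (stop)
So 7301/422 = [17; 3, 3, 10, 4].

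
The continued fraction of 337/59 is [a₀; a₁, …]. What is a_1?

337 = 5·59 + 42   →  a_0 = 5
59 = 1·42 + 17   →  a_1 = 1

1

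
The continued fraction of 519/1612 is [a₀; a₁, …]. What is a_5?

2

519 = 0·1612 + 519   →  a_0 = 0
1612 = 3·519 + 55   →  a_1 = 3
519 = 9·55 + 24   →  a_2 = 9
55 = 2·24 + 7   →  a_3 = 2
24 = 3·7 + 3   →  a_4 = 3
7 = 2·3 + 1   →  a_5 = 2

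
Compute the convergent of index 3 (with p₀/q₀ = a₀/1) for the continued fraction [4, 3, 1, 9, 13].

Using pₖ = aₖpₖ₋₁ + pₖ₋₂, qₖ = aₖqₖ₋₁ + qₖ₋₂ (with p₋₁=1, p₋₂=0, q₋₁=0, q₋₂=1):
  k=0: a=4, p=4, q=1
  k=1: a=3, p=13, q=3
  k=2: a=1, p=17, q=4
  k=3: a=9, p=166, q=39

166/39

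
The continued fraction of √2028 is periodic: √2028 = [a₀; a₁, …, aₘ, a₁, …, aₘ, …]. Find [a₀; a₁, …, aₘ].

a₀ = ⌊√2028⌋ = 45.

[45; 30, 90]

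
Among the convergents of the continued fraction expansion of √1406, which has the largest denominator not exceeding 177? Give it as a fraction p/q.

5587/149

√1406 = [37; 2, 74, …] (period length 2).
Convergents:
  p_0/q_0 = 37/1
  p_1/q_1 = 75/2
  p_2/q_2 = 5587/149
  p_3/q_3 = 11249/300
q_2 = 149 ≤ 177 < 300 = q_3, so the answer is 5587/149.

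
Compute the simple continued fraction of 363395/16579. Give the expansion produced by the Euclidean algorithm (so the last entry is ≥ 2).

[21; 1, 11, 2, 1, 9, 15, 3]

363395 = 21*16579 + 15236
16579 = 1*15236 + 1343
15236 = 11*1343 + 463
1343 = 2*463 + 417
463 = 1*417 + 46
417 = 9*46 + 3
46 = 15*3 + 1
3 = 3*1 + 0  (stop)
So 363395/16579 = [21; 1, 11, 2, 1, 9, 15, 3].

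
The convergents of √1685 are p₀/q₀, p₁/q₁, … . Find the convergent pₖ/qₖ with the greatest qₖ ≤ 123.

1683/41

√1685 = [41; 20, 1, 1, 20, 82, …] (period length 5).
Convergents:
  p_0/q_0 = 41/1
  p_1/q_1 = 821/20
  p_2/q_2 = 862/21
  p_3/q_3 = 1683/41
  p_4/q_4 = 34522/841
q_3 = 41 ≤ 123 < 841 = q_4, so the answer is 1683/41.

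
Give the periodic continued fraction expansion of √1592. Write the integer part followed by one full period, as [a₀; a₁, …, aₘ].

[39; 1, 8, 1, 78]

a₀ = ⌊√1592⌋ = 39.
With m₀=0, d₀=1 and mₖ₊₁ = dₖaₖ − mₖ, dₖ₊₁ = (n − mₖ₊₁²)/dₖ, aₖ₊₁ = ⌊(a₀+mₖ₊₁)/dₖ₊₁⌋:
  k=1: m=39, d=71, a=1
  k=2: m=32, d=8, a=8
  k=3: m=32, d=71, a=1
  k=4: m=39, d=1, a=78
d=1 and a=2a₀=78 at k=4, so the next step gives (m, d) = (39, 71) again — its k=1 value — and the period has length 4.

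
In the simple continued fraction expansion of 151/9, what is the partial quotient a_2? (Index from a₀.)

151 = 16·9 + 7   →  a_0 = 16
9 = 1·7 + 2   →  a_1 = 1
7 = 3·2 + 1   →  a_2 = 3

3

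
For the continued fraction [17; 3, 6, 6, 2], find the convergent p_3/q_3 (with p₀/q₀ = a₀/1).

Using pₖ = aₖpₖ₋₁ + pₖ₋₂, qₖ = aₖqₖ₋₁ + qₖ₋₂ (with p₋₁=1, p₋₂=0, q₋₁=0, q₋₂=1):
  k=0: a=17, p=17, q=1
  k=1: a=3, p=52, q=3
  k=2: a=6, p=329, q=19
  k=3: a=6, p=2026, q=117

2026/117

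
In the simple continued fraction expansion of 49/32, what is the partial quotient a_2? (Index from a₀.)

49 = 1·32 + 17   →  a_0 = 1
32 = 1·17 + 15   →  a_1 = 1
17 = 1·15 + 2   →  a_2 = 1

1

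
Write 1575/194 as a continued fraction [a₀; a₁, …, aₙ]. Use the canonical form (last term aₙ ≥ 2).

1575 = 8×194 + 23
194 = 8×23 + 10
23 = 2×10 + 3
10 = 3×3 + 1
3 = 3×1 + 0  (stop)
So 1575/194 = [8; 8, 2, 3, 3].

[8; 8, 2, 3, 3]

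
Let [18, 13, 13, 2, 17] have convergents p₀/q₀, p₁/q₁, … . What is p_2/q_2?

Using pₖ = aₖpₖ₋₁ + pₖ₋₂, qₖ = aₖqₖ₋₁ + qₖ₋₂ (with p₋₁=1, p₋₂=0, q₋₁=0, q₋₂=1):
  k=0: a=18, p=18, q=1
  k=1: a=13, p=235, q=13
  k=2: a=13, p=3073, q=170

3073/170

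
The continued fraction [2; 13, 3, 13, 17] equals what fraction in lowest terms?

Using pₖ = aₖpₖ₋₁ + pₖ₋₂ and qₖ = aₖqₖ₋₁ + qₖ₋₂:
  k=0: a=2, p=2, q=1
  k=1: a=13, p=27, q=13
  k=2: a=3, p=83, q=40
  k=3: a=13, p=1106, q=533
  k=4: a=17, p=18885, q=9101

18885/9101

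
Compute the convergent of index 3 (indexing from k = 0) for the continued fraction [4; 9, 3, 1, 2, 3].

Using pₖ = aₖpₖ₋₁ + pₖ₋₂, qₖ = aₖqₖ₋₁ + qₖ₋₂ (with p₋₁=1, p₋₂=0, q₋₁=0, q₋₂=1):
  k=0: a=4, p=4, q=1
  k=1: a=9, p=37, q=9
  k=2: a=3, p=115, q=28
  k=3: a=1, p=152, q=37

152/37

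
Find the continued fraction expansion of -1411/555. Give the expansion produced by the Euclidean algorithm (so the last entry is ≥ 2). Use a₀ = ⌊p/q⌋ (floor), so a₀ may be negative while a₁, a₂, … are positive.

[-3; 2, 5, 2, 2, 9]

-1411 = -3*555 + 254
555 = 2*254 + 47
254 = 5*47 + 19
47 = 2*19 + 9
19 = 2*9 + 1
9 = 9*1 + 0  (stop)
So -1411/555 = [-3; 2, 5, 2, 2, 9].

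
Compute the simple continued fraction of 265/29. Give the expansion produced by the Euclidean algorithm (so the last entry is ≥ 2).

265 = 9×29 + 4
29 = 7×4 + 1
4 = 4×1 + 0  (stop)
So 265/29 = [9; 7, 4].

[9; 7, 4]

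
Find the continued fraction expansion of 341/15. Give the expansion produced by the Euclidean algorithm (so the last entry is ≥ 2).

[22; 1, 2, 1, 3]

341 = 22×15 + 11
15 = 1×11 + 4
11 = 2×4 + 3
4 = 1×3 + 1
3 = 3×1 + 0  (stop)
So 341/15 = [22; 1, 2, 1, 3].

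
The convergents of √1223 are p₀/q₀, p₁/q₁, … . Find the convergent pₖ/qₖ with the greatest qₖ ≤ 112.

1224/35

√1223 = [34; 1, 33, 1, 68, …] (period length 4).
Convergents:
  p_0/q_0 = 34/1
  p_1/q_1 = 35/1
  p_2/q_2 = 1189/34
  p_3/q_3 = 1224/35
  p_4/q_4 = 84421/2414
q_3 = 35 ≤ 112 < 2414 = q_4, so the answer is 1224/35.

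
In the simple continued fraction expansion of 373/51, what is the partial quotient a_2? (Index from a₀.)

5

373 = 7·51 + 16   →  a_0 = 7
51 = 3·16 + 3   →  a_1 = 3
16 = 5·3 + 1   →  a_2 = 5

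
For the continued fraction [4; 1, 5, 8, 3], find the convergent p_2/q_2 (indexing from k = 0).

Using pₖ = aₖpₖ₋₁ + pₖ₋₂, qₖ = aₖqₖ₋₁ + qₖ₋₂ (with p₋₁=1, p₋₂=0, q₋₁=0, q₋₂=1):
  k=0: a=4, p=4, q=1
  k=1: a=1, p=5, q=1
  k=2: a=5, p=29, q=6

29/6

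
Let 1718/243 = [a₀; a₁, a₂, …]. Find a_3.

1718 = 7·243 + 17   →  a_0 = 7
243 = 14·17 + 5   →  a_1 = 14
17 = 3·5 + 2   →  a_2 = 3
5 = 2·2 + 1   →  a_3 = 2

2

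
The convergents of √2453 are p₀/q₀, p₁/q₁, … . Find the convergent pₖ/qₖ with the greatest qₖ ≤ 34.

941/19

√2453 = [49; 1, 1, 8, 1, 1, 98, …] (period length 6).
Convergents:
  p_0/q_0 = 49/1
  p_1/q_1 = 50/1
  p_2/q_2 = 99/2
  p_3/q_3 = 842/17
  p_4/q_4 = 941/19
  p_5/q_5 = 1783/36
q_4 = 19 ≤ 34 < 36 = q_5, so the answer is 941/19.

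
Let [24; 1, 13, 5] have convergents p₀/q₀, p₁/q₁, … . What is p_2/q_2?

Using pₖ = aₖpₖ₋₁ + pₖ₋₂, qₖ = aₖqₖ₋₁ + qₖ₋₂ (with p₋₁=1, p₋₂=0, q₋₁=0, q₋₂=1):
  k=0: a=24, p=24, q=1
  k=1: a=1, p=25, q=1
  k=2: a=13, p=349, q=14

349/14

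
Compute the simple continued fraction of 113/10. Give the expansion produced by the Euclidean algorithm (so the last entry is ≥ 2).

[11; 3, 3]

113 = 11×10 + 3
10 = 3×3 + 1
3 = 3×1 + 0  (stop)
So 113/10 = [11; 3, 3].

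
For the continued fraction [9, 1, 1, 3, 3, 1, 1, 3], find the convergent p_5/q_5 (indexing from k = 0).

287/30

Using pₖ = aₖpₖ₋₁ + pₖ₋₂, qₖ = aₖqₖ₋₁ + qₖ₋₂ (with p₋₁=1, p₋₂=0, q₋₁=0, q₋₂=1):
  k=0: a=9, p=9, q=1
  k=1: a=1, p=10, q=1
  k=2: a=1, p=19, q=2
  k=3: a=3, p=67, q=7
  k=4: a=3, p=220, q=23
  k=5: a=1, p=287, q=30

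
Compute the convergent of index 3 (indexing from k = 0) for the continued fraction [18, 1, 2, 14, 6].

Using pₖ = aₖpₖ₋₁ + pₖ₋₂, qₖ = aₖqₖ₋₁ + qₖ₋₂ (with p₋₁=1, p₋₂=0, q₋₁=0, q₋₂=1):
  k=0: a=18, p=18, q=1
  k=1: a=1, p=19, q=1
  k=2: a=2, p=56, q=3
  k=3: a=14, p=803, q=43

803/43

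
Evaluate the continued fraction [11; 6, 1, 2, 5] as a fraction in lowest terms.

1193/107

Using pₖ = aₖpₖ₋₁ + pₖ₋₂ and qₖ = aₖqₖ₋₁ + qₖ₋₂:
  k=0: a=11, p=11, q=1
  k=1: a=6, p=67, q=6
  k=2: a=1, p=78, q=7
  k=3: a=2, p=223, q=20
  k=4: a=5, p=1193, q=107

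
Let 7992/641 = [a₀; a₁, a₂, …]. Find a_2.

7

7992 = 12·641 + 300   →  a_0 = 12
641 = 2·300 + 41   →  a_1 = 2
300 = 7·41 + 13   →  a_2 = 7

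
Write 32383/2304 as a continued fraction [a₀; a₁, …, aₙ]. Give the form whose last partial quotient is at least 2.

32383 = 14×2304 + 127
2304 = 18×127 + 18
127 = 7×18 + 1
18 = 18×1 + 0  (stop)
So 32383/2304 = [14; 18, 7, 18].

[14; 18, 7, 18]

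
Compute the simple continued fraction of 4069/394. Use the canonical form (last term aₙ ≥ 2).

4069 = 10*394 + 129
394 = 3*129 + 7
129 = 18*7 + 3
7 = 2*3 + 1
3 = 3*1 + 0  (stop)
So 4069/394 = [10; 3, 18, 2, 3].

[10; 3, 18, 2, 3]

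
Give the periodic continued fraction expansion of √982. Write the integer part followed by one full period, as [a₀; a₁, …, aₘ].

a₀ = ⌊√982⌋ = 31.
With m₀=0, d₀=1 and mₖ₊₁ = dₖaₖ − mₖ, dₖ₊₁ = (n − mₖ₊₁²)/dₖ, aₖ₊₁ = ⌊(a₀+mₖ₊₁)/dₖ₊₁⌋:
  k=1: m=31, d=21, a=2
  k=2: m=11, d=41, a=1
  k=3: m=30, d=2, a=30
  k=4: m=30, d=41, a=1
  k=5: m=11, d=21, a=2
  k=6: m=31, d=1, a=62
d=1 and a=2a₀=62 at k=6, so the next step gives (m, d) = (31, 21) again — its k=1 value — and the period has length 6.

[31; 2, 1, 30, 1, 2, 62]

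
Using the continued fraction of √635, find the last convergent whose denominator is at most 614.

6325/251

√635 = [25; 5, 50, …] (period length 2).
Convergents:
  p_0/q_0 = 25/1
  p_1/q_1 = 126/5
  p_2/q_2 = 6325/251
  p_3/q_3 = 31751/1260
q_2 = 251 ≤ 614 < 1260 = q_3, so the answer is 6325/251.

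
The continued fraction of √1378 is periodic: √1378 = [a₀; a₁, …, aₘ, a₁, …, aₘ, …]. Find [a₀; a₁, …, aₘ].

a₀ = ⌊√1378⌋ = 37.
With m₀=0, d₀=1 and mₖ₊₁ = dₖaₖ − mₖ, dₖ₊₁ = (n − mₖ₊₁²)/dₖ, aₖ₊₁ = ⌊(a₀+mₖ₊₁)/dₖ₊₁⌋:
  k=1: m=37, d=9, a=8
  k=2: m=35, d=17, a=4
  k=3: m=33, d=17, a=4
  k=4: m=35, d=9, a=8
  k=5: m=37, d=1, a=74
d=1 and a=2a₀=74 at k=5, so the next step gives (m, d) = (37, 9) again — its k=1 value — and the period has length 5.

[37; 8, 4, 4, 8, 74]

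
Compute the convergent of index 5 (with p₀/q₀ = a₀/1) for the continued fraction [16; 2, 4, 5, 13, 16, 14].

Using pₖ = aₖpₖ₋₁ + pₖ₋₂, qₖ = aₖqₖ₋₁ + qₖ₋₂ (with p₋₁=1, p₋₂=0, q₋₁=0, q₋₂=1):
  k=0: a=16, p=16, q=1
  k=1: a=2, p=33, q=2
  k=2: a=4, p=148, q=9
  k=3: a=5, p=773, q=47
  k=4: a=13, p=10197, q=620
  k=5: a=16, p=163925, q=9967

163925/9967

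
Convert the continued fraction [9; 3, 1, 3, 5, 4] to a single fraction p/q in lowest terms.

3067/331

Fold from the inside: start with 4/1.
  5 + 1/4 = 21/4
  3 + 4/21 = 67/21
  1 + 21/67 = 88/67
  3 + 67/88 = 331/88
  9 + 88/331 = 3067/331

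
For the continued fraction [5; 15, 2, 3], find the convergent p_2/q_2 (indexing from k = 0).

Using pₖ = aₖpₖ₋₁ + pₖ₋₂, qₖ = aₖqₖ₋₁ + qₖ₋₂ (with p₋₁=1, p₋₂=0, q₋₁=0, q₋₂=1):
  k=0: a=5, p=5, q=1
  k=1: a=15, p=76, q=15
  k=2: a=2, p=157, q=31

157/31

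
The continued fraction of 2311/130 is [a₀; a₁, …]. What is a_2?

2311 = 17·130 + 101   →  a_0 = 17
130 = 1·101 + 29   →  a_1 = 1
101 = 3·29 + 14   →  a_2 = 3

3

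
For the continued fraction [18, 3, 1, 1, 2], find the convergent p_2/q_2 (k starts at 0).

Using pₖ = aₖpₖ₋₁ + pₖ₋₂, qₖ = aₖqₖ₋₁ + qₖ₋₂ (with p₋₁=1, p₋₂=0, q₋₁=0, q₋₂=1):
  k=0: a=18, p=18, q=1
  k=1: a=3, p=55, q=3
  k=2: a=1, p=73, q=4

73/4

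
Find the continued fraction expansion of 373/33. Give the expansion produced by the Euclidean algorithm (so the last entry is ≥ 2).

[11; 3, 3, 3]

373 = 11·33 + 10
33 = 3·10 + 3
10 = 3·3 + 1
3 = 3·1 + 0  (stop)
So 373/33 = [11; 3, 3, 3].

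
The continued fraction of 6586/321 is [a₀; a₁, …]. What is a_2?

1

6586 = 20·321 + 166   →  a_0 = 20
321 = 1·166 + 155   →  a_1 = 1
166 = 1·155 + 11   →  a_2 = 1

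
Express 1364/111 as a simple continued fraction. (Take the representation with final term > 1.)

[12; 3, 2, 7, 2]

1364 = 12·111 + 32
111 = 3·32 + 15
32 = 2·15 + 2
15 = 7·2 + 1
2 = 2·1 + 0  (stop)
So 1364/111 = [12; 3, 2, 7, 2].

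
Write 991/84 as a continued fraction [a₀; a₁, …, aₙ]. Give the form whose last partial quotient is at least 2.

991 = 11×84 + 67
84 = 1×67 + 17
67 = 3×17 + 16
17 = 1×16 + 1
16 = 16×1 + 0  (stop)
So 991/84 = [11; 1, 3, 1, 16].

[11; 1, 3, 1, 16]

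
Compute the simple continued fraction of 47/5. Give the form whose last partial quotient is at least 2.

47 = 9×5 + 2
5 = 2×2 + 1
2 = 2×1 + 0  (stop)
So 47/5 = [9; 2, 2].

[9; 2, 2]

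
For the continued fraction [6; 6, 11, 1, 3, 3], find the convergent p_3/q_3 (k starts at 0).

Using pₖ = aₖpₖ₋₁ + pₖ₋₂, qₖ = aₖqₖ₋₁ + qₖ₋₂ (with p₋₁=1, p₋₂=0, q₋₁=0, q₋₂=1):
  k=0: a=6, p=6, q=1
  k=1: a=6, p=37, q=6
  k=2: a=11, p=413, q=67
  k=3: a=1, p=450, q=73

450/73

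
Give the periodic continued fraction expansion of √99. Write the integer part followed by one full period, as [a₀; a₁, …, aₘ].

a₀ = ⌊√99⌋ = 9.
With m₀=0, d₀=1 and mₖ₊₁ = dₖaₖ − mₖ, dₖ₊₁ = (n − mₖ₊₁²)/dₖ, aₖ₊₁ = ⌊(a₀+mₖ₊₁)/dₖ₊₁⌋:
  k=1: m=9, d=18, a=1
  k=2: m=9, d=1, a=18
d=1 and a=2a₀=18 at k=2, so the next step gives (m, d) = (9, 18) again — its k=1 value — and the period has length 2.

[9; 1, 18]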